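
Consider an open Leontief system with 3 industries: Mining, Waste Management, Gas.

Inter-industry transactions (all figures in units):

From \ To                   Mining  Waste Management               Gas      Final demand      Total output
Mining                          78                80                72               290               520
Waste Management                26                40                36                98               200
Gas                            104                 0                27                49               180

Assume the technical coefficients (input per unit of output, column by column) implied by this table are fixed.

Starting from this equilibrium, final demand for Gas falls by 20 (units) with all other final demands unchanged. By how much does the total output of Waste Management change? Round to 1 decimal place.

Δx_2 = -7.9

Technical coefficients a_ij = z_ij / X_j:
  a_11 = 78/520 = 0.15, a_21 = 26/520 = 0.05, a_31 = 104/520 = 0.20
  a_12 = 80/200 = 0.40, a_22 = 40/200 = 0.20, a_32 = 0/200 = 0.00
  a_13 = 72/180 = 0.40, a_23 = 36/180 = 0.20, a_33 = 27/180 = 0.15
I − A =
  [   0.85    -0.40    -0.40]
  [  -0.05     0.80    -0.20]
  [  -0.20     0.00     0.85]
Cofactors of I−A, C_ij = (−1)^(i+j)·(minor ij) (rows/columns in the sector order above):
  C_11 = (0.80)(0.85) − (-0.20)(0.00) = 0.6800
  C_12 = −[(-0.05)(0.85) − (-0.20)(-0.20)] = 0.0825
  C_13 = (-0.05)(0.00) − (0.80)(-0.20) = 0.1600
  C_21 = −[(-0.40)(0.85) − (-0.40)(0.00)] = 0.3400
  C_22 = (0.85)(0.85) − (-0.40)(-0.20) = 0.6425
  C_23 = −[(0.85)(0.00) − (-0.40)(-0.20)] = 0.0800
  C_31 = (-0.40)(-0.20) − (-0.40)(0.80) = 0.4000
  C_32 = −[(0.85)(-0.20) − (-0.40)(-0.05)] = 0.1900
  C_33 = (0.85)(0.80) − (-0.40)(-0.05) = 0.6600
det(I−A) = Σ_j (I−A)_1j·C_1j = (0.85)(0.6800) + (-0.40)(0.0825) + (-0.40)(0.1600) = 0.4810
adj(I−A) = Cᵀ =
  [ 0.6800   0.3400   0.4000]
  [ 0.0825   0.6425   0.1900]
  [ 0.1600   0.0800   0.6600]
(I − A)⁻¹ = adj(I−A) / det(I−A) ≈
  [   1.4137     0.7069     0.8316]
  [   0.1715     1.3358     0.3950]
  [   0.3326     0.1663     1.3721]
Δx = (I − A)⁻¹ Δd with Δd having -20 in the Gas component and 0 elsewhere.
So Δx_2 = L_23 · (-20), where L_23 = adj(I−A)_23 / det(I−A) = 0.1900 / 0.4810.
Δx_2 = 0.1900 × (-20) / 0.4810 = -3.80 / 0.4810 ≈ -7.9.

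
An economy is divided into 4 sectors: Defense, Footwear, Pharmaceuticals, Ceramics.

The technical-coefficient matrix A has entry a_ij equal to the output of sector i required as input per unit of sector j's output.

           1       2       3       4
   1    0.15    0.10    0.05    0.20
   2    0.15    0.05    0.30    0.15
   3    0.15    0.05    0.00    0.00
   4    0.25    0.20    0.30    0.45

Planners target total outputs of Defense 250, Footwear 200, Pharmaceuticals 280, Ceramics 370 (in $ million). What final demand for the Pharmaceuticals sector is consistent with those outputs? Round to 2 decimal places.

I − A =
  [   0.85    -0.10    -0.05    -0.20]
  [  -0.15     0.95    -0.30    -0.15]
  [  -0.15    -0.05     1.00     0.00]
  [  -0.25    -0.20    -0.30     0.55]
d = (I − A) x:
  d_1 = (+0.85)·250 + (-0.10)·200 + (-0.05)·280 + (-0.20)·370 = 104.50
  d_2 = (-0.15)·250 + (+0.95)·200 + (-0.30)·280 + (-0.15)·370 = 13.00
  d_3 = (-0.15)·250 + (-0.05)·200 + (+1.00)·280 + (+0.00)·370 = 232.50
  d_4 = (-0.25)·250 + (-0.20)·200 + (-0.30)·280 + (+0.55)·370 = 17.00

d_3 = 232.50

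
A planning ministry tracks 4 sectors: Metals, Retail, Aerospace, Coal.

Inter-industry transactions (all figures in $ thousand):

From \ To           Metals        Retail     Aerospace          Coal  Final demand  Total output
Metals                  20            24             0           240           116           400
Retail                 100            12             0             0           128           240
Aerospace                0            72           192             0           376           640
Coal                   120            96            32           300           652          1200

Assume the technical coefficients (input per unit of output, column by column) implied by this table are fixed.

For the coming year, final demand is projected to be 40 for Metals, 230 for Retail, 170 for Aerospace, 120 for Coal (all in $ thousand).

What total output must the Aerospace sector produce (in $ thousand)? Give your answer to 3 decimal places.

Technical coefficients a_ij = z_ij / X_j:
  a_MM = 20/400 = 0.05, a_RM = 100/400 = 0.25, a_AM = 0/400 = 0.00, a_CM = 120/400 = 0.30
  a_MR = 24/240 = 0.10, a_RR = 12/240 = 0.05, a_AR = 72/240 = 0.30, a_CR = 96/240 = 0.40
  a_MA = 0/640 = 0.00, a_RA = 0/640 = 0.00, a_AA = 192/640 = 0.30, a_CA = 32/640 = 0.05
  a_MC = 240/1200 = 0.20, a_RC = 0/1200 = 0.00, a_AC = 0/1200 = 0.00, a_CC = 300/1200 = 0.25
I − A =
  [   0.95    -0.10     0.00    -0.20]
  [  -0.25     0.95     0.00     0.00]
  [   0.00    -0.30     0.70     0.00]
  [  -0.30    -0.40    -0.05     0.75]
Compute the cofactors C_ij = (−1)^(i+j)·(3×3 minor ij) of I−A; the adjugate is their transpose:
adj(I−A) = Cᵀ =
  [ 0.498750   0.111500   0.009500   0.133000]
  [ 0.131250   0.456750   0.002500   0.035000]
  [ 0.056250   0.195750   0.581125   0.015000]
  [ 0.273250   0.301250   0.043875   0.614250]
det(I−A) = Σ_j (I−A)_1j·C_1j = (0.95)(0.498750) + (-0.10)(0.131250) + (0.00)(0.056250) + (-0.20)(0.273250) = 0.4060375
(I − A)⁻¹ = adj(I−A) / det(I−A) ≈
  [   1.2283     0.2746     0.0234     0.3276]
  [   0.3232     1.1249     0.0062     0.0862]
  [   0.1385     0.4821     1.4312     0.0369]
  [   0.6730     0.7419     0.1081     1.5128]
x = (I − A)⁻¹ d = adj(I−A)·d / det(I−A), with det(I−A) = 0.4060375:
  x_M = (0.498750·40 + 0.111500·230 + 0.009500·170 + 0.133000·120) / 0.4060375 = 63.17 / 0.4060375 ≈ 155.577
  x_R = (0.131250·40 + 0.456750·230 + 0.002500·170 + 0.035000·120) / 0.4060375 = 114.9275 / 0.4060375 ≈ 283.047
  x_A = (0.056250·40 + 0.195750·230 + 0.581125·170 + 0.015000·120) / 0.4060375 = 147.86375 / 0.4060375 ≈ 364.163
  x_C = (0.273250·40 + 0.301250·230 + 0.043875·170 + 0.614250·120) / 0.4060375 = 161.38625 / 0.4060375 ≈ 397.466

x_A = 364.163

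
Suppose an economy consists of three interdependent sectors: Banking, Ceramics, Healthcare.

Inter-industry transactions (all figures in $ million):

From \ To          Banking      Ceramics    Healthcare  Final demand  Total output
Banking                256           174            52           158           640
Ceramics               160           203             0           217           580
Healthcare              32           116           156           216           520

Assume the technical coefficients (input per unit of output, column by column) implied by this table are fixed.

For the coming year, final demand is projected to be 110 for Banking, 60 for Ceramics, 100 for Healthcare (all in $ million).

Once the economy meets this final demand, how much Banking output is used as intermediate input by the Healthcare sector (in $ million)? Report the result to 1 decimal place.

Technical coefficients a_ij = z_ij / X_j:
  a_BB = 256/640 = 0.40, a_CB = 160/640 = 0.25, a_HB = 32/640 = 0.05
  a_BC = 174/580 = 0.30, a_CC = 203/580 = 0.35, a_HC = 116/580 = 0.20
  a_BH = 52/520 = 0.10, a_CH = 0/520 = 0.00, a_HH = 156/520 = 0.30
I − A =
  [   0.60    -0.30    -0.10]
  [  -0.25     0.65     0.00]
  [  -0.05    -0.20     0.70]
Cofactors of I−A, C_ij = (−1)^(i+j)·(minor ij) (rows/columns in the sector order above):
  C_11 = (0.65)(0.70) − (0.00)(-0.20) = 0.4550
  C_12 = −[(-0.25)(0.70) − (0.00)(-0.05)] = 0.1750
  C_13 = (-0.25)(-0.20) − (0.65)(-0.05) = 0.0825
  C_21 = −[(-0.30)(0.70) − (-0.10)(-0.20)] = 0.2300
  C_22 = (0.60)(0.70) − (-0.10)(-0.05) = 0.4150
  C_23 = −[(0.60)(-0.20) − (-0.30)(-0.05)] = 0.1350
  C_31 = (-0.30)(0.00) − (-0.10)(0.65) = 0.0650
  C_32 = −[(0.60)(0.00) − (-0.10)(-0.25)] = 0.0250
  C_33 = (0.60)(0.65) − (-0.30)(-0.25) = 0.3150
det(I−A) = Σ_j (I−A)_1j·C_1j = (0.60)(0.4550) + (-0.30)(0.1750) + (-0.10)(0.0825) = 0.21225
adj(I−A) = Cᵀ =
  [ 0.4550   0.2300   0.0650]
  [ 0.1750   0.4150   0.0250]
  [ 0.0825   0.1350   0.3150]
(I − A)⁻¹ = adj(I−A) / det(I−A) ≈
  [   2.1437     1.0836     0.3062]
  [   0.8245     1.9552     0.1178]
  [   0.3887     0.6360     1.4841]
First solve x = (I − A)⁻¹ d = adj(I−A)·d / det(I−A); in particular x_H = (0.0825·110 + 0.1350·60 + 0.3150·100) / 0.21225 = 48.675 / 0.21225 ≈ 229.329.
Intermediate flow from B to H: z_BH = a_BH · x_H = 0.10 × 48.675 / 0.21225 = 4.8675 / 0.21225 ≈ 22.9.

z_BH = 22.9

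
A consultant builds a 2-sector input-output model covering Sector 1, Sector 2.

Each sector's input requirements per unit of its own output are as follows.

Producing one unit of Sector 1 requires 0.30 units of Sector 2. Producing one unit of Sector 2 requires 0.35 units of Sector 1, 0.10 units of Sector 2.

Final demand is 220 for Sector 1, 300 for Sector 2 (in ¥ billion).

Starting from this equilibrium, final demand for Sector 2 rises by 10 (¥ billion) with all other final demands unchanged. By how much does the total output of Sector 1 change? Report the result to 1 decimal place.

Δx_1 = 4.4

I − A =
  [   1.00    -0.35]
  [  -0.30     0.90]
det(I−A) = (1.00)(0.90) − (-0.35)(-0.30) = 0.7950
adj(I−A) = [[0.90, 0.35], [0.30, 1.00]]
(I − A)⁻¹ = adj(I−A) / det(I−A) ≈
  [   1.1321     0.4403]
  [   0.3774     1.2579]
Δx = (I − A)⁻¹ Δd with Δd having +10 in the Sector 2 component and 0 elsewhere.
So Δx_1 = L_12 · (+10), where L_12 = adj(I−A)_12 / det(I−A) = 0.35 / 0.7950.
Δx_1 = 0.35 × (+10) / 0.7950 = 3.50 / 0.7950 ≈ 4.4.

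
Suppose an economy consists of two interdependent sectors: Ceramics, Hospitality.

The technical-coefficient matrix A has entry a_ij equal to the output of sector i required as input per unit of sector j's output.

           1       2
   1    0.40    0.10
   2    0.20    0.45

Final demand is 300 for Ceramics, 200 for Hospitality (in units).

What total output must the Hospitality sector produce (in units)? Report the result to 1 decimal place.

I − A =
  [   0.60    -0.10]
  [  -0.20     0.55]
det(I−A) = (0.60)(0.55) − (-0.10)(-0.20) = 0.3100
adj(I−A) = [[0.55, 0.10], [0.20, 0.60]]
(I − A)⁻¹ = adj(I−A) / det(I−A) ≈
  [   1.7742     0.3226]
  [   0.6452     1.9355]
x = (I − A)⁻¹ d = adj(I−A)·d / det(I−A), with det(I−A) = 0.3100:
  x_1 = (0.55·300 + 0.10·200) / 0.3100 = 185.00 / 0.3100 ≈ 596.8
  x_2 = (0.20·300 + 0.60·200) / 0.3100 = 180.00 / 0.3100 ≈ 580.6

x_2 = 580.6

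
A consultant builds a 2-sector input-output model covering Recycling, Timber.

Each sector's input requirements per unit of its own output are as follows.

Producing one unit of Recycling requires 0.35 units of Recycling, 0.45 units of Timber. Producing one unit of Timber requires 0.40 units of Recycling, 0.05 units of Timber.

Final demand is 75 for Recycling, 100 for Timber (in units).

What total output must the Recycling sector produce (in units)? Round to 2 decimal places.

I − A =
  [   0.65    -0.40]
  [  -0.45     0.95]
det(I−A) = (0.65)(0.95) − (-0.40)(-0.45) = 0.4375
adj(I−A) = [[0.95, 0.40], [0.45, 0.65]]
(I − A)⁻¹ = adj(I−A) / det(I−A) ≈
  [   2.1714     0.9143]
  [   1.0286     1.4857]
x = (I − A)⁻¹ d = adj(I−A)·d / det(I−A), with det(I−A) = 0.4375:
  x_R = (0.95·75 + 0.40·100) / 0.4375 = 111.25 / 0.4375 ≈ 254.29
  x_T = (0.45·75 + 0.65·100) / 0.4375 = 98.75 / 0.4375 ≈ 225.71

x_R = 254.29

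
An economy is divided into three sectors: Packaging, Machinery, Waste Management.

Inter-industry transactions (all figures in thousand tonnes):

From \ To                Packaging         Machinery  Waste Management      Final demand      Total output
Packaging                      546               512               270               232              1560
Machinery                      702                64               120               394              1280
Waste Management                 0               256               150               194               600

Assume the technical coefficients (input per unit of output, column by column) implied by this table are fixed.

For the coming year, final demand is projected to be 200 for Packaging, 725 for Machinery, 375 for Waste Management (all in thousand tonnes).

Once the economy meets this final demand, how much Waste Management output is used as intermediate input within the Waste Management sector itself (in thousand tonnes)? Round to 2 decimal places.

Technical coefficients a_ij = z_ij / X_j:
  a_PP = 546/1560 = 0.35, a_MP = 702/1560 = 0.45, a_WP = 0/1560 = 0.00
  a_PM = 512/1280 = 0.40, a_MM = 64/1280 = 0.05, a_WM = 256/1280 = 0.20
  a_PW = 270/600 = 0.45, a_MW = 120/600 = 0.20, a_WW = 150/600 = 0.25
I − A =
  [   0.65    -0.40    -0.45]
  [  -0.45     0.95    -0.20]
  [   0.00    -0.20     0.75]
Cofactors of I−A, C_ij = (−1)^(i+j)·(minor ij) (rows/columns in the sector order above):
  C_11 = (0.95)(0.75) − (-0.20)(-0.20) = 0.6725
  C_12 = −[(-0.45)(0.75) − (-0.20)(0.00)] = 0.3375
  C_13 = (-0.45)(-0.20) − (0.95)(0.00) = 0.0900
  C_21 = −[(-0.40)(0.75) − (-0.45)(-0.20)] = 0.3900
  C_22 = (0.65)(0.75) − (-0.45)(0.00) = 0.4875
  C_23 = −[(0.65)(-0.20) − (-0.40)(0.00)] = 0.1300
  C_31 = (-0.40)(-0.20) − (-0.45)(0.95) = 0.5075
  C_32 = −[(0.65)(-0.20) − (-0.45)(-0.45)] = 0.3325
  C_33 = (0.65)(0.95) − (-0.40)(-0.45) = 0.4375
det(I−A) = Σ_j (I−A)_1j·C_1j = (0.65)(0.6725) + (-0.40)(0.3375) + (-0.45)(0.0900) = 0.261625
adj(I−A) = Cᵀ =
  [ 0.6725   0.3900   0.5075]
  [ 0.3375   0.4875   0.3325]
  [ 0.0900   0.1300   0.4375]
(I − A)⁻¹ = adj(I−A) / det(I−A) ≈
  [   2.5705     1.4907     1.9398]
  [   1.2900     1.8634     1.2709]
  [   0.3440     0.4969     1.6722]
First solve x = (I − A)⁻¹ d = adj(I−A)·d / det(I−A); in particular x_W = (0.0900·200 + 0.1300·725 + 0.4375·375) / 0.261625 = 276.3125 / 0.261625 ≈ 1056.1395.
Intermediate flow from W to W: z_WW = a_WW · x_W = 0.25 × 276.3125 / 0.261625 = 69.078125 / 0.261625 ≈ 264.03.

z_WW = 264.03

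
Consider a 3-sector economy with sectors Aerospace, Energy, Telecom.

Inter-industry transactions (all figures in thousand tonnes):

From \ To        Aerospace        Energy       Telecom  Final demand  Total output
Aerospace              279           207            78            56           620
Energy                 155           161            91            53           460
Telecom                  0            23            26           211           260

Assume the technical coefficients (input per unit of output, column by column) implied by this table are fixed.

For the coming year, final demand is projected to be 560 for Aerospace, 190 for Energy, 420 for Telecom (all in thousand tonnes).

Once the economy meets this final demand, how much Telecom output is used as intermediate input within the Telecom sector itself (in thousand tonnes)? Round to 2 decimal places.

Technical coefficients a_ij = z_ij / X_j:
  a_11 = 279/620 = 0.45, a_21 = 155/620 = 0.25, a_31 = 0/620 = 0.00
  a_12 = 207/460 = 0.45, a_22 = 161/460 = 0.35, a_32 = 23/460 = 0.05
  a_13 = 78/260 = 0.30, a_23 = 91/260 = 0.35, a_33 = 26/260 = 0.10
I − A =
  [   0.55    -0.45    -0.30]
  [  -0.25     0.65    -0.35]
  [   0.00    -0.05     0.90]
Cofactors of I−A, C_ij = (−1)^(i+j)·(minor ij) (rows/columns in the sector order above):
  C_11 = (0.65)(0.90) − (-0.35)(-0.05) = 0.5675
  C_12 = −[(-0.25)(0.90) − (-0.35)(0.00)] = 0.2250
  C_13 = (-0.25)(-0.05) − (0.65)(0.00) = 0.0125
  C_21 = −[(-0.45)(0.90) − (-0.30)(-0.05)] = 0.4200
  C_22 = (0.55)(0.90) − (-0.30)(0.00) = 0.4950
  C_23 = −[(0.55)(-0.05) − (-0.45)(0.00)] = 0.0275
  C_31 = (-0.45)(-0.35) − (-0.30)(0.65) = 0.3525
  C_32 = −[(0.55)(-0.35) − (-0.30)(-0.25)] = 0.2675
  C_33 = (0.55)(0.65) − (-0.45)(-0.25) = 0.2450
det(I−A) = Σ_j (I−A)_1j·C_1j = (0.55)(0.5675) + (-0.45)(0.2250) + (-0.30)(0.0125) = 0.207125
adj(I−A) = Cᵀ =
  [ 0.5675   0.4200   0.3525]
  [ 0.2250   0.4950   0.2675]
  [ 0.0125   0.0275   0.2450]
(I − A)⁻¹ = adj(I−A) / det(I−A) ≈
  [   2.7399     2.0278     1.7019]
  [   1.0863     2.3899     1.2915]
  [   0.0604     0.1328     1.1829]
First solve x = (I − A)⁻¹ d = adj(I−A)·d / det(I−A); in particular x_3 = (0.0125·560 + 0.0275·190 + 0.2450·420) / 0.207125 = 115.125 / 0.207125 ≈ 555.8238.
Intermediate flow from 3 to 3: z_33 = a_33 · x_3 = 0.10 × 115.125 / 0.207125 = 11.5125 / 0.207125 ≈ 55.58.

z_33 = 55.58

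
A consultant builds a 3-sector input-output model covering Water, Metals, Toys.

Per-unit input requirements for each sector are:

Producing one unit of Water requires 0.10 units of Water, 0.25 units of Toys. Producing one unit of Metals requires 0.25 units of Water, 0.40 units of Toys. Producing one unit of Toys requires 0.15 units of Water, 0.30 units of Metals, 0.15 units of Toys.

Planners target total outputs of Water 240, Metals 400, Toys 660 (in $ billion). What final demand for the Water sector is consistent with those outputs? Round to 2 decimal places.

d_W = 17.00

I − A =
  [   0.90    -0.25    -0.15]
  [   0.00     1.00    -0.30]
  [  -0.25    -0.40     0.85]
d = (I − A) x:
  d_W = (+0.90)·240 + (-0.25)·400 + (-0.15)·660 = 17.00
  d_M = (+0.00)·240 + (+1.00)·400 + (-0.30)·660 = 202.00
  d_T = (-0.25)·240 + (-0.40)·400 + (+0.85)·660 = 341.00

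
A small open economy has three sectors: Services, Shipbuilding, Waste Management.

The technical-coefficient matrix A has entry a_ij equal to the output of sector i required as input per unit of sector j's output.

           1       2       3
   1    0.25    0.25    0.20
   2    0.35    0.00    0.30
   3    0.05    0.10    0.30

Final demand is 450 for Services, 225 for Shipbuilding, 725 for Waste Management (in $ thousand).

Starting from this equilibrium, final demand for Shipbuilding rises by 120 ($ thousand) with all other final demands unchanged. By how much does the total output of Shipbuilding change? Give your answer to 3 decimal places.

I − A =
  [   0.75    -0.25    -0.20]
  [  -0.35     1.00    -0.30]
  [  -0.05    -0.10     0.70]
Cofactors of I−A, C_ij = (−1)^(i+j)·(minor ij) (rows/columns in the sector order above):
  C_11 = (1.00)(0.70) − (-0.30)(-0.10) = 0.6700
  C_12 = −[(-0.35)(0.70) − (-0.30)(-0.05)] = 0.2600
  C_13 = (-0.35)(-0.10) − (1.00)(-0.05) = 0.0850
  C_21 = −[(-0.25)(0.70) − (-0.20)(-0.10)] = 0.1950
  C_22 = (0.75)(0.70) − (-0.20)(-0.05) = 0.5150
  C_23 = −[(0.75)(-0.10) − (-0.25)(-0.05)] = 0.0875
  C_31 = (-0.25)(-0.30) − (-0.20)(1.00) = 0.2750
  C_32 = −[(0.75)(-0.30) − (-0.20)(-0.35)] = 0.2950
  C_33 = (0.75)(1.00) − (-0.25)(-0.35) = 0.6625
det(I−A) = Σ_j (I−A)_1j·C_1j = (0.75)(0.6700) + (-0.25)(0.2600) + (-0.20)(0.0850) = 0.4205
adj(I−A) = Cᵀ =
  [ 0.6700   0.1950   0.2750]
  [ 0.2600   0.5150   0.2950]
  [ 0.0850   0.0875   0.6625]
(I − A)⁻¹ = adj(I−A) / det(I−A) ≈
  [   1.5933     0.4637     0.6540]
  [   0.6183     1.2247     0.7015]
  [   0.2021     0.2081     1.5755]
Δx = (I − A)⁻¹ Δd with Δd having +120 in the Shipbuilding component and 0 elsewhere.
So Δx_2 = L_22 · (+120), where L_22 = adj(I−A)_22 / det(I−A) = 0.5150 / 0.4205.
Δx_2 = 0.5150 × (+120) / 0.4205 = 61.80 / 0.4205 ≈ 146.968.

Δx_2 = 146.968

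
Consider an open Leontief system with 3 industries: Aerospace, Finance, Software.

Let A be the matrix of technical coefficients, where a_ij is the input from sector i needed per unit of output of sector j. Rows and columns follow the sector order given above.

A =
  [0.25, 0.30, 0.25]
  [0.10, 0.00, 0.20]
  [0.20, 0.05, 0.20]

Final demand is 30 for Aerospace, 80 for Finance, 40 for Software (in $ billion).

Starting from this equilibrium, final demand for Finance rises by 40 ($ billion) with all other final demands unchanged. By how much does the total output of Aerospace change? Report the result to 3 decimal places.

Δx_1 = 19.990

I − A =
  [   0.75    -0.30    -0.25]
  [  -0.10     1.00    -0.20]
  [  -0.20    -0.05     0.80]
Cofactors of I−A, C_ij = (−1)^(i+j)·(minor ij) (rows/columns in the sector order above):
  C_11 = (1.00)(0.80) − (-0.20)(-0.05) = 0.7900
  C_12 = −[(-0.10)(0.80) − (-0.20)(-0.20)] = 0.1200
  C_13 = (-0.10)(-0.05) − (1.00)(-0.20) = 0.2050
  C_21 = −[(-0.30)(0.80) − (-0.25)(-0.05)] = 0.2525
  C_22 = (0.75)(0.80) − (-0.25)(-0.20) = 0.5500
  C_23 = −[(0.75)(-0.05) − (-0.30)(-0.20)] = 0.0975
  C_31 = (-0.30)(-0.20) − (-0.25)(1.00) = 0.3100
  C_32 = −[(0.75)(-0.20) − (-0.25)(-0.10)] = 0.1750
  C_33 = (0.75)(1.00) − (-0.30)(-0.10) = 0.7200
det(I−A) = Σ_j (I−A)_1j·C_1j = (0.75)(0.7900) + (-0.30)(0.1200) + (-0.25)(0.2050) = 0.50525
adj(I−A) = Cᵀ =
  [ 0.7900   0.2525   0.3100]
  [ 0.1200   0.5500   0.1750]
  [ 0.2050   0.0975   0.7200]
(I − A)⁻¹ = adj(I−A) / det(I−A) ≈
  [   1.5636     0.4998     0.6136]
  [   0.2375     1.0886     0.3464]
  [   0.4057     0.1930     1.4250]
Δx = (I − A)⁻¹ Δd with Δd having +40 in the Finance component and 0 elsewhere.
So Δx_1 = L_12 · (+40), where L_12 = adj(I−A)_12 / det(I−A) = 0.2525 / 0.50525.
Δx_1 = 0.2525 × (+40) / 0.50525 = 10.10 / 0.50525 ≈ 19.990.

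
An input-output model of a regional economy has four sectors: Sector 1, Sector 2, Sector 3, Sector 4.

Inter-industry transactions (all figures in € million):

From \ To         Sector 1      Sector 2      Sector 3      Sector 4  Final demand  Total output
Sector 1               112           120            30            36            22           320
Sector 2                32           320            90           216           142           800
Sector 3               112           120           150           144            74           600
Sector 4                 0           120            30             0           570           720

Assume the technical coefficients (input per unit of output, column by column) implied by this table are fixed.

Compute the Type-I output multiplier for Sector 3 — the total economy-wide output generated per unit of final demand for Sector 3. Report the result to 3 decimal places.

Technical coefficients a_ij = z_ij / X_j:
  a_11 = 112/320 = 0.35, a_21 = 32/320 = 0.10, a_31 = 112/320 = 0.35, a_41 = 0/320 = 0.00
  a_12 = 120/800 = 0.15, a_22 = 320/800 = 0.40, a_32 = 120/800 = 0.15, a_42 = 120/800 = 0.15
  a_13 = 30/600 = 0.05, a_23 = 90/600 = 0.15, a_33 = 150/600 = 0.25, a_43 = 30/600 = 0.05
  a_14 = 36/720 = 0.05, a_24 = 216/720 = 0.30, a_34 = 144/720 = 0.20, a_44 = 0/720 = 0.00
I − A =
  [   0.65    -0.15    -0.05    -0.05]
  [  -0.10     0.60    -0.15    -0.30]
  [  -0.35    -0.15     0.75    -0.20]
  [   0.00    -0.15    -0.05     1.00]
Compute the cofactors C_ij = (−1)^(i+j)·(3×3 minor ij) of I−A; the adjugate is their transpose:
adj(I−A) = Cᵀ =
  [ 0.381000   0.126000   0.055125   0.067875]
  [ 0.131750   0.462625   0.112500   0.167875]
  [ 0.212250   0.172125   0.345000   0.131250]
  [ 0.030375   0.078000   0.034125   0.247500]
det(I−A) = Σ_j (I−A)_1j·C_1j = (0.65)(0.381000) + (-0.15)(0.131750) + (-0.05)(0.212250) + (-0.05)(0.030375) = 0.21575625
(I − A)⁻¹ = adj(I−A) / det(I−A) ≈
  [   1.7659     0.5840     0.2555     0.3146]
  [   0.6106     2.1442     0.5214     0.7781]
  [   0.9837     0.7978     1.5990     0.6083]
  [   0.1408     0.3615     0.1582     1.1471]
The output multiplier for sector j is the column-j sum of the Leontief inverse (I − A)⁻¹ = adj(I−A) / det(I−A).
Column 3 of adj(I−A): (0.055125, 0.112500, 0.345000, 0.034125); det(I−A) = 0.21575625.
m_3 = (0.055125 + 0.112500 + 0.345000 + 0.034125) / 0.21575625 = 0.54675 / 0.21575625 ≈ 2.534.

m_3 = 2.534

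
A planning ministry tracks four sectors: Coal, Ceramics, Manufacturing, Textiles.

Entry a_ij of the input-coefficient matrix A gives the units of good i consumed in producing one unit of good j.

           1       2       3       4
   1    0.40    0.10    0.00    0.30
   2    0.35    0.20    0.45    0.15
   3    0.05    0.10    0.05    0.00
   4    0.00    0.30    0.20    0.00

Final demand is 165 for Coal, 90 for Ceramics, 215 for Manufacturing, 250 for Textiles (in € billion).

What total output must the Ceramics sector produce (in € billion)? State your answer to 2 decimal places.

I − A =
  [   0.60    -0.10     0.00    -0.30]
  [  -0.35     0.80    -0.45    -0.15]
  [  -0.05    -0.10     0.95     0.00]
  [   0.00    -0.30    -0.20     1.00]
Compute the cofactors C_ij = (−1)^(i+j)·(3×3 minor ij) of I−A; the adjugate is their transpose:
adj(I−A) = Cᵀ =
  [ 0.66925   0.18650   0.13650   0.22875]
  [ 0.35650   0.56700   0.30900   0.19200]
  [ 0.07275   0.06950   0.38650   0.03225]
  [ 0.12150   0.18400   0.17000   0.39350]
det(I−A) = Σ_j (I−A)_1j·C_1j = (0.60)(0.66925) + (-0.10)(0.35650) + (0.00)(0.07275) + (-0.30)(0.12150) = 0.32945
(I − A)⁻¹ = adj(I−A) / det(I−A) ≈
  [   2.0314     0.5661     0.4143     0.6943]
  [   1.0821     1.7211     0.9379     0.5828]
  [   0.2208     0.2110     1.1732     0.0979]
  [   0.3688     0.5585     0.5160     1.1944]
x = (I − A)⁻¹ d = adj(I−A)·d / det(I−A), with det(I−A) = 0.32945:
  x_1 = (0.66925·165 + 0.18650·90 + 0.13650·215 + 0.22875·250) / 0.32945 = 213.74625 / 0.32945 ≈ 648.80
  x_2 = (0.35650·165 + 0.56700·90 + 0.30900·215 + 0.19200·250) / 0.32945 = 224.2875 / 0.32945 ≈ 680.79
  x_3 = (0.07275·165 + 0.06950·90 + 0.38650·215 + 0.03225·250) / 0.32945 = 109.41875 / 0.32945 ≈ 332.13
  x_4 = (0.12150·165 + 0.18400·90 + 0.17000·215 + 0.39350·250) / 0.32945 = 171.5325 / 0.32945 ≈ 520.66

x_2 = 680.79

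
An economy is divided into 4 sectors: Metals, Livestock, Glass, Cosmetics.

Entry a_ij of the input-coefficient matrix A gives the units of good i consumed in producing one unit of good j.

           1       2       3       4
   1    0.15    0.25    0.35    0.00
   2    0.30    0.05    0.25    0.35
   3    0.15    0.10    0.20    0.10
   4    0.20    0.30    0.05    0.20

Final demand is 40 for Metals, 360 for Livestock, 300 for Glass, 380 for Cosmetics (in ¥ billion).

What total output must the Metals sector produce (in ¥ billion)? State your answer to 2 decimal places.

I − A =
  [   0.85    -0.25    -0.35     0.00]
  [  -0.30     0.95    -0.25    -0.35]
  [  -0.15    -0.10     0.80    -0.10]
  [  -0.20    -0.30    -0.05     0.80]
Compute the cofactors C_ij = (−1)^(i+j)·(3×3 minor ij) of I−A; the adjugate is their transpose:
adj(I−A) = Cᵀ =
  [ 0.490000   0.197250   0.283625   0.121750]
  [ 0.284125   0.490750   0.293375   0.251375]
  [ 0.157250   0.128500   0.479250   0.116125]
  [ 0.238875   0.241375   0.210875   0.495000]
det(I−A) = Σ_j (I−A)_1j·C_1j = (0.85)(0.490000) + (-0.25)(0.284125) + (-0.35)(0.157250) + (0.00)(0.238875) = 0.29043125
(I − A)⁻¹ = adj(I−A) / det(I−A) ≈
  [   1.6871     0.6792     0.9766     0.4192]
  [   0.9783     1.6897     1.0101     0.8655]
  [   0.5414     0.4424     1.6501     0.3998]
  [   0.8225     0.8311     0.7261     1.7044]
x = (I − A)⁻¹ d = adj(I−A)·d / det(I−A), with det(I−A) = 0.29043125:
  x_1 = (0.490000·40 + 0.197250·360 + 0.283625·300 + 0.121750·380) / 0.29043125 = 221.9625 / 0.29043125 ≈ 764.25
  x_2 = (0.284125·40 + 0.490750·360 + 0.293375·300 + 0.251375·380) / 0.29043125 = 371.57 / 0.29043125 ≈ 1279.37
  x_3 = (0.157250·40 + 0.128500·360 + 0.479250·300 + 0.116125·380) / 0.29043125 = 240.4525 / 0.29043125 ≈ 827.92
  x_4 = (0.238875·40 + 0.241375·360 + 0.210875·300 + 0.495000·380) / 0.29043125 = 347.8125 / 0.29043125 ≈ 1197.57

x_1 = 764.25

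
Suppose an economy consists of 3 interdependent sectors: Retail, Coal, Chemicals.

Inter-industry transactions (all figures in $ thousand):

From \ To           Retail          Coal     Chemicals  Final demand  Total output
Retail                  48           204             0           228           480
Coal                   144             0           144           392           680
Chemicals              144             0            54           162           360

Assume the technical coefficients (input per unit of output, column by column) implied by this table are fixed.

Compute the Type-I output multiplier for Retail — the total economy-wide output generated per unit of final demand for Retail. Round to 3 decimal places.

m_1 = 2.337

Technical coefficients a_ij = z_ij / X_j:
  a_11 = 48/480 = 0.10, a_21 = 144/480 = 0.30, a_31 = 144/480 = 0.30
  a_12 = 204/680 = 0.30, a_22 = 0/680 = 0.00, a_32 = 0/680 = 0.00
  a_13 = 0/360 = 0.00, a_23 = 144/360 = 0.40, a_33 = 54/360 = 0.15
I − A =
  [   0.90    -0.30     0.00]
  [  -0.30     1.00    -0.40]
  [  -0.30     0.00     0.85]
Cofactors of I−A, C_ij = (−1)^(i+j)·(minor ij) (rows/columns in the sector order above):
  C_11 = (1.00)(0.85) − (-0.40)(0.00) = 0.8500
  C_12 = −[(-0.30)(0.85) − (-0.40)(-0.30)] = 0.3750
  C_13 = (-0.30)(0.00) − (1.00)(-0.30) = 0.3000
  C_21 = −[(-0.30)(0.85) − (0.00)(0.00)] = 0.2550
  C_22 = (0.90)(0.85) − (0.00)(-0.30) = 0.7650
  C_23 = −[(0.90)(0.00) − (-0.30)(-0.30)] = 0.0900
  C_31 = (-0.30)(-0.40) − (0.00)(1.00) = 0.1200
  C_32 = −[(0.90)(-0.40) − (0.00)(-0.30)] = 0.3600
  C_33 = (0.90)(1.00) − (-0.30)(-0.30) = 0.8100
det(I−A) = Σ_j (I−A)_1j·C_1j = (0.90)(0.8500) + (-0.30)(0.3750) + (0.00)(0.3000) = 0.6525
adj(I−A) = Cᵀ =
  [ 0.8500   0.2550   0.1200]
  [ 0.3750   0.7650   0.3600]
  [ 0.3000   0.0900   0.8100]
(I − A)⁻¹ = adj(I−A) / det(I−A) ≈
  [   1.3027     0.3908     0.1839]
  [   0.5747     1.1724     0.5517]
  [   0.4598     0.1379     1.2414]
The output multiplier for sector j is the column-j sum of the Leontief inverse (I − A)⁻¹ = adj(I−A) / det(I−A).
Column 1 of adj(I−A): (0.8500, 0.3750, 0.3000); det(I−A) = 0.6525.
m_1 = (0.8500 + 0.3750 + 0.3000) / 0.6525 = 1.525 / 0.6525 ≈ 2.337.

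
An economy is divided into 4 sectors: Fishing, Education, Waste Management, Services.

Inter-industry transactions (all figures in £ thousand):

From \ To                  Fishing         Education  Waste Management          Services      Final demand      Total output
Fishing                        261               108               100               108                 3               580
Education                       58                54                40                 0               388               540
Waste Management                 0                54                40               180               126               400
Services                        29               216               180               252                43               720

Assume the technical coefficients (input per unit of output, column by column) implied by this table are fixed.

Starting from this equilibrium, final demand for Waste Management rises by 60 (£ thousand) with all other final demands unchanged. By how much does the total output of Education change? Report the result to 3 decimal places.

Technical coefficients a_ij = z_ij / X_j:
  a_FF = 261/580 = 0.45, a_EF = 58/580 = 0.10, a_WF = 0/580 = 0.00, a_SF = 29/580 = 0.05
  a_FE = 108/540 = 0.20, a_EE = 54/540 = 0.10, a_WE = 54/540 = 0.10, a_SE = 216/540 = 0.40
  a_FW = 100/400 = 0.25, a_EW = 40/400 = 0.10, a_WW = 40/400 = 0.10, a_SW = 180/400 = 0.45
  a_FS = 108/720 = 0.15, a_ES = 0/720 = 0.00, a_WS = 180/720 = 0.25, a_SS = 252/720 = 0.35
I − A =
  [   0.55    -0.20    -0.25    -0.15]
  [  -0.10     0.90    -0.10     0.00]
  [   0.00    -0.10     0.90    -0.25]
  [  -0.05    -0.40    -0.45     0.65]
Compute the cofactors C_ij = (−1)^(i+j)·(3×3 minor ij) of I−A; the adjugate is their transpose:
adj(I−A) = Cᵀ =
  [ 0.40875   0.19650   0.22600   0.18125]
  [ 0.04850   0.25000   0.05800   0.03350]
  [ 0.02775   0.09250   0.29600   0.12025]
  [ 0.08050   0.23300   0.25800   0.41950]
det(I−A) = Σ_j (I−A)_1j·C_1j = (0.55)(0.40875) + (-0.20)(0.04850) + (-0.25)(0.02775) + (-0.15)(0.08050) = 0.1961
(I − A)⁻¹ = adj(I−A) / det(I−A) ≈
  [   2.0844     1.0020     1.1525     0.9243]
  [   0.2473     1.2749     0.2958     0.1708]
  [   0.1415     0.4717     1.5094     0.6132]
  [   0.4105     1.1882     1.3157     2.1392]
Δx = (I − A)⁻¹ Δd with Δd having +60 in the Waste Management component and 0 elsewhere.
So Δx_E = L_EW · (+60), where L_EW = adj(I−A)_EW / det(I−A) = 0.05800 / 0.1961.
Δx_E = 0.05800 × (+60) / 0.1961 = 3.48 / 0.1961 ≈ 17.746.

Δx_E = 17.746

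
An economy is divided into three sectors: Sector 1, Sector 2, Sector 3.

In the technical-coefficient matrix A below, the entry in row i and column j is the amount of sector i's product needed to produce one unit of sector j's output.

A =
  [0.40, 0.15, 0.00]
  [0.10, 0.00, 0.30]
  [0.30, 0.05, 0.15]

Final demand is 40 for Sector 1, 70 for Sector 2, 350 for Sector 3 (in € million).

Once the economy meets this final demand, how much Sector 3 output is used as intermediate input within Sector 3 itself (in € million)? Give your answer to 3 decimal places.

z_33 = 70.205

I − A =
  [   0.60    -0.15     0.00]
  [  -0.10     1.00    -0.30]
  [  -0.30    -0.05     0.85]
Cofactors of I−A, C_ij = (−1)^(i+j)·(minor ij) (rows/columns in the sector order above):
  C_11 = (1.00)(0.85) − (-0.30)(-0.05) = 0.8350
  C_12 = −[(-0.10)(0.85) − (-0.30)(-0.30)] = 0.1750
  C_13 = (-0.10)(-0.05) − (1.00)(-0.30) = 0.3050
  C_21 = −[(-0.15)(0.85) − (0.00)(-0.05)] = 0.1275
  C_22 = (0.60)(0.85) − (0.00)(-0.30) = 0.5100
  C_23 = −[(0.60)(-0.05) − (-0.15)(-0.30)] = 0.0750
  C_31 = (-0.15)(-0.30) − (0.00)(1.00) = 0.0450
  C_32 = −[(0.60)(-0.30) − (0.00)(-0.10)] = 0.1800
  C_33 = (0.60)(1.00) − (-0.15)(-0.10) = 0.5850
det(I−A) = Σ_j (I−A)_1j·C_1j = (0.60)(0.8350) + (-0.15)(0.1750) + (0.00)(0.3050) = 0.47475
adj(I−A) = Cᵀ =
  [ 0.8350   0.1275   0.0450]
  [ 0.1750   0.5100   0.1800]
  [ 0.3050   0.0750   0.5850]
(I − A)⁻¹ = adj(I−A) / det(I−A) ≈
  [   1.7588     0.2686     0.0948]
  [   0.3686     1.0742     0.3791]
  [   0.6424     0.1580     1.2322]
First solve x = (I − A)⁻¹ d = adj(I−A)·d / det(I−A); in particular x_3 = (0.3050·40 + 0.0750·70 + 0.5850·350) / 0.47475 = 222.20 / 0.47475 ≈ 468.03581.
Intermediate flow from 3 to 3: z_33 = a_33 · x_3 = 0.15 × 222.20 / 0.47475 = 33.33 / 0.47475 ≈ 70.205.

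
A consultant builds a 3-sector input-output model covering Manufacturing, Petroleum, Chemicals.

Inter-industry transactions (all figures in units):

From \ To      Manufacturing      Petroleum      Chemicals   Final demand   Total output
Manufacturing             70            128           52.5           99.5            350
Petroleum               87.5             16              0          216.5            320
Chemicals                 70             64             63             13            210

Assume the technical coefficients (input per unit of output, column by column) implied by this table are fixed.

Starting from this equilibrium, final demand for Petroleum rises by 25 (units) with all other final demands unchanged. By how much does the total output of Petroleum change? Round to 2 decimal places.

Technical coefficients a_ij = z_ij / X_j:
  a_11 = 70/350 = 0.20, a_21 = 87.5/350 = 0.25, a_31 = 70/350 = 0.20
  a_12 = 128/320 = 0.40, a_22 = 16/320 = 0.05, a_32 = 64/320 = 0.20
  a_13 = 52.5/210 = 0.25, a_23 = 0/210 = 0.00, a_33 = 63/210 = 0.30
I − A =
  [   0.80    -0.40    -0.25]
  [  -0.25     0.95     0.00]
  [  -0.20    -0.20     0.70]
Cofactors of I−A, C_ij = (−1)^(i+j)·(minor ij) (rows/columns in the sector order above):
  C_11 = (0.95)(0.70) − (0.00)(-0.20) = 0.6650
  C_12 = −[(-0.25)(0.70) − (0.00)(-0.20)] = 0.1750
  C_13 = (-0.25)(-0.20) − (0.95)(-0.20) = 0.2400
  C_21 = −[(-0.40)(0.70) − (-0.25)(-0.20)] = 0.3300
  C_22 = (0.80)(0.70) − (-0.25)(-0.20) = 0.5100
  C_23 = −[(0.80)(-0.20) − (-0.40)(-0.20)] = 0.2400
  C_31 = (-0.40)(0.00) − (-0.25)(0.95) = 0.2375
  C_32 = −[(0.80)(0.00) − (-0.25)(-0.25)] = 0.0625
  C_33 = (0.80)(0.95) − (-0.40)(-0.25) = 0.6600
det(I−A) = Σ_j (I−A)_1j·C_1j = (0.80)(0.6650) + (-0.40)(0.1750) + (-0.25)(0.2400) = 0.4020
adj(I−A) = Cᵀ =
  [ 0.6650   0.3300   0.2375]
  [ 0.1750   0.5100   0.0625]
  [ 0.2400   0.2400   0.6600]
(I − A)⁻¹ = adj(I−A) / det(I−A) ≈
  [   1.6542     0.8209     0.5908]
  [   0.4353     1.2687     0.1555]
  [   0.5970     0.5970     1.6418]
Δx = (I − A)⁻¹ Δd with Δd having +25 in the Petroleum component and 0 elsewhere.
So Δx_2 = L_22 · (+25), where L_22 = adj(I−A)_22 / det(I−A) = 0.5100 / 0.4020.
Δx_2 = 0.5100 × (+25) / 0.4020 = 12.75 / 0.4020 ≈ 31.72.

Δx_2 = 31.72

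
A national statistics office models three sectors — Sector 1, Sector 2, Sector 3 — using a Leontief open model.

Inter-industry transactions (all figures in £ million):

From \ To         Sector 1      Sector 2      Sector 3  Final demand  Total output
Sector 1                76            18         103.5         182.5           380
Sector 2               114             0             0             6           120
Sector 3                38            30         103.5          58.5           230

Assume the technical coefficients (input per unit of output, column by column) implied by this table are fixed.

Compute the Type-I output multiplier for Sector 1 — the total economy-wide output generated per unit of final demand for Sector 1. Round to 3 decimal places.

Technical coefficients a_ij = z_ij / X_j:
  a_11 = 76/380 = 0.20, a_21 = 114/380 = 0.30, a_31 = 38/380 = 0.10
  a_12 = 18/120 = 0.15, a_22 = 0/120 = 0.00, a_32 = 30/120 = 0.25
  a_13 = 103.5/230 = 0.45, a_23 = 0/230 = 0.00, a_33 = 103.5/230 = 0.45
I − A =
  [   0.80    -0.15    -0.45]
  [  -0.30     1.00     0.00]
  [  -0.10    -0.25     0.55]
Cofactors of I−A, C_ij = (−1)^(i+j)·(minor ij) (rows/columns in the sector order above):
  C_11 = (1.00)(0.55) − (0.00)(-0.25) = 0.5500
  C_12 = −[(-0.30)(0.55) − (0.00)(-0.10)] = 0.1650
  C_13 = (-0.30)(-0.25) − (1.00)(-0.10) = 0.1750
  C_21 = −[(-0.15)(0.55) − (-0.45)(-0.25)] = 0.1950
  C_22 = (0.80)(0.55) − (-0.45)(-0.10) = 0.3950
  C_23 = −[(0.80)(-0.25) − (-0.15)(-0.10)] = 0.2150
  C_31 = (-0.15)(0.00) − (-0.45)(1.00) = 0.4500
  C_32 = −[(0.80)(0.00) − (-0.45)(-0.30)] = 0.1350
  C_33 = (0.80)(1.00) − (-0.15)(-0.30) = 0.7550
det(I−A) = Σ_j (I−A)_1j·C_1j = (0.80)(0.5500) + (-0.15)(0.1650) + (-0.45)(0.1750) = 0.3365
adj(I−A) = Cᵀ =
  [ 0.5500   0.1950   0.4500]
  [ 0.1650   0.3950   0.1350]
  [ 0.1750   0.2150   0.7550]
(I − A)⁻¹ = adj(I−A) / det(I−A) ≈
  [   1.6345     0.5795     1.3373]
  [   0.4903     1.1738     0.4012]
  [   0.5201     0.6389     2.2437]
The output multiplier for sector j is the column-j sum of the Leontief inverse (I − A)⁻¹ = adj(I−A) / det(I−A).
Column 1 of adj(I−A): (0.5500, 0.1650, 0.1750); det(I−A) = 0.3365.
m_1 = (0.5500 + 0.1650 + 0.1750) / 0.3365 = 0.89 / 0.3365 ≈ 2.645.

m_1 = 2.645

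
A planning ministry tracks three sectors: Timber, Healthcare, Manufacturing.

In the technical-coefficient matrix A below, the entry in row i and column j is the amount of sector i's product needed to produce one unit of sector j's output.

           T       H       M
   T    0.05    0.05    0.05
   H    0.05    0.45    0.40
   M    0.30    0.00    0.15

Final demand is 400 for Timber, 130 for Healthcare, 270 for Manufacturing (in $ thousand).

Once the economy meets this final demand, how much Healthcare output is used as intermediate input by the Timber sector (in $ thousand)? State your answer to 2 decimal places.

I − A =
  [   0.95    -0.05    -0.05]
  [  -0.05     0.55    -0.40]
  [  -0.30     0.00     0.85]
Cofactors of I−A, C_ij = (−1)^(i+j)·(minor ij) (rows/columns in the sector order above):
  C_11 = (0.55)(0.85) − (-0.40)(0.00) = 0.4675
  C_12 = −[(-0.05)(0.85) − (-0.40)(-0.30)] = 0.1625
  C_13 = (-0.05)(0.00) − (0.55)(-0.30) = 0.1650
  C_21 = −[(-0.05)(0.85) − (-0.05)(0.00)] = 0.0425
  C_22 = (0.95)(0.85) − (-0.05)(-0.30) = 0.7925
  C_23 = −[(0.95)(0.00) − (-0.05)(-0.30)] = 0.0150
  C_31 = (-0.05)(-0.40) − (-0.05)(0.55) = 0.0475
  C_32 = −[(0.95)(-0.40) − (-0.05)(-0.05)] = 0.3825
  C_33 = (0.95)(0.55) − (-0.05)(-0.05) = 0.5200
det(I−A) = Σ_j (I−A)_1j·C_1j = (0.95)(0.4675) + (-0.05)(0.1625) + (-0.05)(0.1650) = 0.42775
adj(I−A) = Cᵀ =
  [ 0.4675   0.0425   0.0475]
  [ 0.1625   0.7925   0.3825]
  [ 0.1650   0.0150   0.5200]
(I − A)⁻¹ = adj(I−A) / det(I−A) ≈
  [   1.0929     0.0994     0.1110]
  [   0.3799     1.8527     0.8942]
  [   0.3857     0.0351     1.2157]
First solve x = (I − A)⁻¹ d = adj(I−A)·d / det(I−A); in particular x_T = (0.4675·400 + 0.0425·130 + 0.0475·270) / 0.42775 = 205.35 / 0.42775 ≈ 480.0701.
Intermediate flow from H to T: z_HT = a_HT · x_T = 0.05 × 205.35 / 0.42775 = 10.2675 / 0.42775 ≈ 24.00.

z_HT = 24.00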